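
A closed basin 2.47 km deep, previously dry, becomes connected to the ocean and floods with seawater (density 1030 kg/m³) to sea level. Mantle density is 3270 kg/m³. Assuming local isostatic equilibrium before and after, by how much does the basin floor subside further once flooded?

After flooding the water column is d + s deep. Its weight must equal the weight of mantle displaced by the extra subsidence s: (d + s) ρ_w = s ρ_m.
s = d ρ_w / (ρ_m − ρ_w) = 2.47 km × 1030/(3270 − 1030) = 1.14 km.

1.14 km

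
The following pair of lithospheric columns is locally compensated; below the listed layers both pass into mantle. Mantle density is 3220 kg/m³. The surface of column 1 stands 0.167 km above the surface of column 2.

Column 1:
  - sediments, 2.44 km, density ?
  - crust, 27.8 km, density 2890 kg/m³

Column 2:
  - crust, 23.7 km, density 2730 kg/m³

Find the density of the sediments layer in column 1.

Take the compensation level at the base of the deeper column (depth z_c below the surface of column 1) and equate Σ ρ_i t_i down to z_c; mantle fills any gap and the z_c terms cancel.
Column 1: 2.44×ρ + 27.8×2890 + (z_c − 30.24)×3220
Column 2: 0.167×0 + 23.7×2730 + (z_c − 0.167 − 23.7)×3220
The z_c×3220 term appears on both sides and cancels. Collect the known terms of each column as K = Σ(ρt)_known − 3220 × (depth of known layers): K_1 = 80342 − 3220×30.24 = −17030.8; K_2 = 64701 − 3220×(0.167 + 23.7) = −12150.74.
Balance: K_1 + 2.44×ρ = K_2, so ρ = (K_2 − K_1)/2.44 = 4880.06/2.44 = 2000 kg/m³.

2000 kg/m³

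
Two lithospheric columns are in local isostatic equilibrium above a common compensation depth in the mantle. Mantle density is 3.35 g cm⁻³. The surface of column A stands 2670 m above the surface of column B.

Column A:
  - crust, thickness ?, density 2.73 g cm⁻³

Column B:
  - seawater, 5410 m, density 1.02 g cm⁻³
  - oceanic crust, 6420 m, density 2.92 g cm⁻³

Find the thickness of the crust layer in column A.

Take the compensation level at the base of the deeper column (depth z_c below the surface of column A) and equate Σ ρ_i t_i down to z_c; mantle fills any gap and the z_c terms cancel.
Column A: x×2.73 + (z_c − 0 − x)×3.35
Column B: 2670×0 + 5410×1.02 + 6420×2.92 + (z_c − 2670 − 11830)×3.35
The z_c×3.35 term appears on both sides and cancels. Collect the known terms of each column as K = Σ(ρt)_known − 3.35 × (depth of known layers): K_A = 0 − 3.35×0 = 0; K_B = 24264.6 − 3.35×(2670 + 11830) = −24310.4.
Balance: K_A − x×(3.35 − 2.73) = K_B, so x = (K_A − K_B)/(3.35 − 2.73) = 24310.4/0.62 = 39200 m.

39200 m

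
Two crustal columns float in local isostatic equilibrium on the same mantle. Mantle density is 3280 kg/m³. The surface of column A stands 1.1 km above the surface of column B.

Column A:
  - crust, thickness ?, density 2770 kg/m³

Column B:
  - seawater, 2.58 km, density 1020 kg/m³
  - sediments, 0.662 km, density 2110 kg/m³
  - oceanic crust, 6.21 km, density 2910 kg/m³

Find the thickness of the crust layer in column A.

24.5 km

Take the compensation level at the base of the deeper column (depth z_c below the surface of column A) and equate Σ ρ_i t_i down to z_c; mantle fills any gap and the z_c terms cancel.
Column A: x×2770 + (z_c − 0 − x)×3280
Column B: 1.1×0 + 2.58×1020 + 0.662×2110 + 6.21×2910 + (z_c − 1.1 − 9.452)×3280
The z_c×3280 term appears on both sides and cancels. Collect the known terms of each column as K = Σ(ρt)_known − 3280 × (depth of known layers): K_A = 0 − 3280×0 = 0; K_B = 22099.52 − 3280×(1.1 + 9.452) = −12511.04.
Balance: K_A − x×(3280 − 2770) = K_B, so x = (K_A − K_B)/(3280 − 2770) = 12511/510 = 24.5 km.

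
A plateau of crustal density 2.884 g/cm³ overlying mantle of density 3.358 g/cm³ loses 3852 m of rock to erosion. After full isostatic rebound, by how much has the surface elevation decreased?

Rebound u = e ρ_c/ρ_m = 3852 m × 2.884/3.358 = 3308 m.
Net surface drop = e − u = 3852 m − 3308 m = e (ρ_m − ρ_c)/ρ_m = 544 m.

544 m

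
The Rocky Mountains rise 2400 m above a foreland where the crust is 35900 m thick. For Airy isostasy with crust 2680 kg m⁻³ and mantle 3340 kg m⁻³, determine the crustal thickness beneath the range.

Root depth r = h ρ_c / (ρ_m − ρ_c) = 2400 m × 2680 / 660 = 9745 m.
Total thickness = T + h + r = 35900 m + 2400 m + 9745 m = 48000 m.

48000 m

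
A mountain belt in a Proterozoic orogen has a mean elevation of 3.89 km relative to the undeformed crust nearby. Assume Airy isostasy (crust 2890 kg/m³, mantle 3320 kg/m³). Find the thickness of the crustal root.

Equating mass per unit area of the two columns: the weight of the topography is balanced by the buoyancy of the root, ρ_c h = (ρ_m − ρ_c) r.
r = h · ρ_c / (ρ_m − ρ_c) = 3.89 km × 2890 / (3320 − 2890) = 26.1 km.

26.1 km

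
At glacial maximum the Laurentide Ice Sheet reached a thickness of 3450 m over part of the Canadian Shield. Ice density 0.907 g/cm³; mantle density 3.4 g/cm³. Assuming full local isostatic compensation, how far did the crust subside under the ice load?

For local isostatic compensation: the ice load ρ_ice t is balanced by mantle displaced below, ρ_m s.
s = t ρ_ice / ρ_m = 3450 m × 0.907/3.4 = 920 m.

920 m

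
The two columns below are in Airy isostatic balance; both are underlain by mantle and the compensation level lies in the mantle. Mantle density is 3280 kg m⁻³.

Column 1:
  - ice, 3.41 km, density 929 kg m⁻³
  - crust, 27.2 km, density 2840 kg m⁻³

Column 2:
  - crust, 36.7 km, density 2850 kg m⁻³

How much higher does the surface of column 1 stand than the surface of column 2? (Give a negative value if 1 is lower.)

1.28 km

For any compensation level in the mantle, the mantle terms cancel and isostasy reduces to e = (Σt_1 − Σt_2) − (Σ(ρt)_1 − Σ(ρt)_2) / ρ_m.
Σt_1 = 30.61 km; Σt_2 = 36.7 km; Σ(ρt)_1 = 80415.89; Σ(ρt)_2 = 104595 (in km·kg m⁻³).
e = (30.61 − 36.7) − (80415.89 − 104595) / 3280 = 1.28 km.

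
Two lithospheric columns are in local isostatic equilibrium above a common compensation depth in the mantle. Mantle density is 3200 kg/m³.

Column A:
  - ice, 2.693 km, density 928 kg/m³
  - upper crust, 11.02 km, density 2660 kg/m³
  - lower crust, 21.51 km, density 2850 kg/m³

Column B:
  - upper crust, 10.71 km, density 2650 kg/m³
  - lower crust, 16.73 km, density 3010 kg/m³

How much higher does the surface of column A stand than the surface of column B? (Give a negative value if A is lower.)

3.29 km

For any compensation level in the mantle, the mantle terms cancel and isostasy reduces to e = (Σt_A − Σt_B) − (Σ(ρt)_A − Σ(ρt)_B) / ρ_m.
Σt_A = 35.223 km; Σt_B = 27.44 km; Σ(ρt)_A = 93115.804; Σ(ρt)_B = 78738.8 (in km·kg/m³).
e = (35.223 − 27.44) − (93115.804 − 78738.8) / 3200 = 3.29 km.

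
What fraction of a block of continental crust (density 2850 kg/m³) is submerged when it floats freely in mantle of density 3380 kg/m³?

Submerged fraction = ρ_obj/ρ_fluid = 2850/3380 = 84.3%.

84.3%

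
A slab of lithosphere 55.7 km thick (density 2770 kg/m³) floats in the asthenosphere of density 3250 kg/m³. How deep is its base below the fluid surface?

Draft d = t ρ_obj/ρ_fluid = 55.7 km × 2770/3250 = 47.5 km.

47.5 km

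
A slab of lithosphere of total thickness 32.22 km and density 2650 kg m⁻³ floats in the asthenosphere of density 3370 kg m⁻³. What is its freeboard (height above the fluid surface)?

6.88 km

Floating equilibrium: submerged depth d = t ρ_obj/ρ_fluid = 32.22 km × 2650/3370 = 25.34 km.
Freeboard = t − d = 32.22 km − 25.34 km = 6.88 km.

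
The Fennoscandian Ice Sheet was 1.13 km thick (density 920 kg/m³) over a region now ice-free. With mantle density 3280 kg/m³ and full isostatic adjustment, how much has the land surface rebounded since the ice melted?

0.317 km

Removing the load lets mantle flow back in; uplift u satisfies ρ_ice t = ρ_m u.
u = t ρ_ice/ρ_m = 1.13 km × 920/3280 = 0.317 km.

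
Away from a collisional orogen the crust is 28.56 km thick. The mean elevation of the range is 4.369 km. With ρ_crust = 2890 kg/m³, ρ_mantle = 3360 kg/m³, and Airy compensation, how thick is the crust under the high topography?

Root depth r = h ρ_c / (ρ_m − ρ_c) = 4.369 km × 2890 / 470 = 26.86 km.
Total thickness = T + h + r = 28.56 km + 4.369 km + 26.86 km = 59.8 km.

59.8 km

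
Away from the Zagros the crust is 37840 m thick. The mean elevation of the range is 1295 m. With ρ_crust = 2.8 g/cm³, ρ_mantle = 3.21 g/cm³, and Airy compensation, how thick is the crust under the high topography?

Root depth r = h ρ_c / (ρ_m − ρ_c) = 1295 m × 2.8 / 0.41 = 8844 m.
Total thickness = T + h + r = 37840 m + 1295 m + 8844 m = 48000 m.

48000 m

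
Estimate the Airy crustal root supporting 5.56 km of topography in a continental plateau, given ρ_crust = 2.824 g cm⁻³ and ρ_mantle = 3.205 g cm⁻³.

41.2 km

Balancing pressure at the compensation depth: the weight of the topography is balanced by the buoyancy of the root, ρ_c h = (ρ_m − ρ_c) r.
r = h · ρ_c / (ρ_m − ρ_c) = 5.56 km × 2.824 / (3.205 − 2.824) = 41.2 km.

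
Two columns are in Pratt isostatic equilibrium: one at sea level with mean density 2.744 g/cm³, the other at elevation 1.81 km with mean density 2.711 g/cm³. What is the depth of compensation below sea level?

ρ_ref D = ρ (D + h) → D (ρ_ref − ρ) = ρ h.
D = ρ h/(ρ_ref − ρ) = 2.711 × 1.81 km/(2.744 − 2.711) = 149 km.

149 km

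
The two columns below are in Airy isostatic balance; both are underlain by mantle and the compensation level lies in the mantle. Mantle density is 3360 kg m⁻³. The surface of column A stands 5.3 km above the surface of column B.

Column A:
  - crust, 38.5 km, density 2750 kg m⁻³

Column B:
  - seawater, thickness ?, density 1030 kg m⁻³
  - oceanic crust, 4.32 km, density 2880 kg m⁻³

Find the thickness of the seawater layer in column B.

1.55 km

Take the compensation level at the base of the deeper column (depth z_c below the surface of column A) and equate Σ ρ_i t_i down to z_c; mantle fills any gap and the z_c terms cancel.
Column A: 38.5×2750 + (z_c − 38.5)×3360
Column B: 5.3×0 + x×1030 + 4.32×2880 + (z_c − 5.3 − 4.32 − x)×3360
The z_c×3360 term appears on both sides and cancels. Collect the known terms of each column as K = Σ(ρt)_known − 3360 × (depth of known layers): K_A = 105875 − 3360×38.5 = −23485; K_B = 12441.6 − 3360×(5.3 + 4.32) = −19881.6.
Balance: K_A = K_B − x×(3360 − 1030), so x = (K_B − K_A)/(3360 − 1030) = 3603.4/2330 = 1.55 km.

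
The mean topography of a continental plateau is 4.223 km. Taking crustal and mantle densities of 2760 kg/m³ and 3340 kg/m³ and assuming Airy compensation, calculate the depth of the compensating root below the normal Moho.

Equating mass per unit area of the two columns: the weight of the topography is balanced by the buoyancy of the root, ρ_c h = (ρ_m − ρ_c) r.
r = h · ρ_c / (ρ_m − ρ_c) = 4.223 km × 2760 / (3340 − 2760) = 20.1 km.

20.1 km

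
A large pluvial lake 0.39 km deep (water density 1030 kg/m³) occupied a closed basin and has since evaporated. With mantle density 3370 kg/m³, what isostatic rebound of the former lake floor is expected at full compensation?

u = d ρ_w/ρ_m = 0.39 km × 1030/3370 = 0.119 km.

0.119 km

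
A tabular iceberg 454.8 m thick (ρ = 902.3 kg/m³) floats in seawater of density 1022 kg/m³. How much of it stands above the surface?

Floating equilibrium: submerged depth d = t ρ_obj/ρ_fluid = 454.8 m × 902.3/1022 = 401.5 m.
Freeboard = t − d = 454.8 m − 401.5 m = 53.3 m.

53.3 m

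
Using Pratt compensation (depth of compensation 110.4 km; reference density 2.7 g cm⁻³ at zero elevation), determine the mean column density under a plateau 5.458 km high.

Pratt balance: ρ_ref D = ρ (D + h).
ρ = ρ_ref D/(D + h) = 2.7 × 110.4 km/(110.4 km + 5.458 km) = 2.57 g cm⁻³.

2.57 g cm⁻³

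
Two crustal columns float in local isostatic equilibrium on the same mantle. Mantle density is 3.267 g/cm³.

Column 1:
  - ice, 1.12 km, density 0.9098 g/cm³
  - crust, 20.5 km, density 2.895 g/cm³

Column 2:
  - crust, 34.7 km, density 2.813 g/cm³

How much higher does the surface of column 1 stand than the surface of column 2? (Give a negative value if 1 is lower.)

For any compensation level in the mantle, the mantle terms cancel and isostasy reduces to e = (Σt_1 − Σt_2) − (Σ(ρt)_1 − Σ(ρt)_2) / ρ_m.
Σt_1 = 21.62 km; Σt_2 = 34.7 km; Σ(ρt)_1 = 60.366476; Σ(ρt)_2 = 97.6111 (in km·g/cm³).
e = (21.62 − 34.7) − (60.366476 − 97.6111) / 3.267 = −1.68 km.

−1.68 km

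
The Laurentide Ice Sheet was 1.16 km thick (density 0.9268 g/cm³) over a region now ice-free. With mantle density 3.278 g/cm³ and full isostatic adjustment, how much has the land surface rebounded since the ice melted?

0.328 km

Removing the load lets mantle flow back in; uplift u satisfies ρ_ice t = ρ_m u.
u = t ρ_ice/ρ_m = 1.16 km × 0.9268/3.278 = 0.328 km.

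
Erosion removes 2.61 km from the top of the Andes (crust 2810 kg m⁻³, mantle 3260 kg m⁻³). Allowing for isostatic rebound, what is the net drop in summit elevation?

0.36 km

Rebound u = e ρ_c/ρ_m = 2.61 km × 2810/3260 = 2.25 km.
Net surface drop = e − u = 2.61 km − 2.25 km = e (ρ_m − ρ_c)/ρ_m = 0.36 km.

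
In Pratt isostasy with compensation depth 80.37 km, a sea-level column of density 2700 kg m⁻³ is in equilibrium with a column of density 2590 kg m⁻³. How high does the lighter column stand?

3.41 km

ρ_ref D = ρ (D + h) → h = D (ρ_ref − ρ)/ρ.
h = 80.37 km × (2700 − 2590)/2590 = 3.41 km.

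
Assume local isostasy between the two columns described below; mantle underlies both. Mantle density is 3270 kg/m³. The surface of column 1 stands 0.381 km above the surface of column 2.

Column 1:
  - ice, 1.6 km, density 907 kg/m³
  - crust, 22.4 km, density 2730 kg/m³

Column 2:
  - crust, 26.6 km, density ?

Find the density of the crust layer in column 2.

Take the compensation level at the base of the deeper column (depth z_c below the surface of column 1) and equate Σ ρ_i t_i down to z_c; mantle fills any gap and the z_c terms cancel.
Column 1: 1.6×907 + 22.4×2730 + (z_c − 24)×3270
Column 2: 0.381×0 + 26.6×ρ + (z_c − 0.381 − 26.6)×3270
The z_c×3270 term appears on both sides and cancels. Collect the known terms of each column as K = Σ(ρt)_known − 3270 × (depth of known layers): K_1 = 62603.2 − 3270×24 = −15876.8; K_2 = 0 − 3270×(0.381 + 26.6) = −88227.87.
Balance: K_1 = K_2 + 26.6×ρ, so ρ = (K_1 − K_2)/26.6 = 72351.1/26.6 = 2720 kg/m³.

2720 kg/m³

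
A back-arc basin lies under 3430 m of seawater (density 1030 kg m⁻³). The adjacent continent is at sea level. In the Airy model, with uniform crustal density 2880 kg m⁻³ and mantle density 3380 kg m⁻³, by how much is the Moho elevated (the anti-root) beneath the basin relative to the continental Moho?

12700 m

By Archimedes' principle applied to the lithosphere: replacing crust with seawater at the top is compensated by replacing crust with mantle at the base: d (ρ_c − ρ_w) = a (ρ_m − ρ_c).
a = d (ρ_c − ρ_w)/(ρ_m − ρ_c) = 3430 m × 1850/500 = 12700 m.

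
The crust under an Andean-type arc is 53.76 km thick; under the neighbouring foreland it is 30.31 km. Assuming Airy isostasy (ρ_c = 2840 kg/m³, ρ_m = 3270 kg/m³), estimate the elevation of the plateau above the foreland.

3.08 km

Excess crust Δ = 53.76 km − 30.31 km = 23.45 km, split between elevation h and root r with h + r = Δ.
Airy balance ρ_c h = (ρ_m − ρ_c) r gives r = h ρ_c/(ρ_m − ρ_c), so h (1 + ρ_c/(ρ_m − ρ_c)) = Δ, i.e. h = Δ (ρ_m − ρ_c)/ρ_m.
h = 23.45 km × 430/3270 = 3.08 km.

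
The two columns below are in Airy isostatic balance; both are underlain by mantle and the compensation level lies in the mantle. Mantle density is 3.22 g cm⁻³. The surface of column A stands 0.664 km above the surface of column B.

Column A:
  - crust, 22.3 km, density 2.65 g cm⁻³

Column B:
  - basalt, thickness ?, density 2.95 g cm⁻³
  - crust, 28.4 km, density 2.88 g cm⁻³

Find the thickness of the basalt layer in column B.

Take the compensation level at the base of the deeper column (depth z_c below the surface of column A) and equate Σ ρ_i t_i down to z_c; mantle fills any gap and the z_c terms cancel.
Column A: 22.3×2.65 + (z_c − 22.3)×3.22
Column B: 0.664×0 + x×2.95 + 28.4×2.88 + (z_c − 0.664 − 28.4 − x)×3.22
The z_c×3.22 term appears on both sides and cancels. Collect the known terms of each column as K = Σ(ρt)_known − 3.22 × (depth of known layers): K_A = 59.095 − 3.22×22.3 = −12.711; K_B = 81.792 − 3.22×(0.664 + 28.4) = −11.79408.
Balance: K_A = K_B − x×(3.22 − 2.95), so x = (K_B − K_A)/(3.22 − 2.95) = 0.91692/0.27 = 3.4 km.

3.4 km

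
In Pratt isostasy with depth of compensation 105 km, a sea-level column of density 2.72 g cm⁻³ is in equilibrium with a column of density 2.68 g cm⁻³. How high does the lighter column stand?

ρ_ref D = ρ (D + h) → h = D (ρ_ref − ρ)/ρ.
h = 105 km × (2.72 − 2.68)/2.68 = 1.57 km.

1.57 km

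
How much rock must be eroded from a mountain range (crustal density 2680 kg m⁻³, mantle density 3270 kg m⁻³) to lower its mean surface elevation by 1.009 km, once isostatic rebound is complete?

5.59 km

Net drop Δ = e − u = e − e ρ_c/ρ_m = e (ρ_m − ρ_c)/ρ_m.
e = Δ ρ_m/(ρ_m − ρ_c) = 1.009 km × 3270/590 = 5.59 km.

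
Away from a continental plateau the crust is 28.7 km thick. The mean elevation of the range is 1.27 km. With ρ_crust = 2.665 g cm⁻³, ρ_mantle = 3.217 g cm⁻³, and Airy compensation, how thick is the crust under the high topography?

Root depth r = h ρ_c / (ρ_m − ρ_c) = 1.27 km × 2.665 / 0.552 = 6.131 km.
Total thickness = T + h + r = 28.7 km + 1.27 km + 6.131 km = 36.1 km.

36.1 km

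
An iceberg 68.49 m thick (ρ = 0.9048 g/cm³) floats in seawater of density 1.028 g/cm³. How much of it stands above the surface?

8.21 m

Floating equilibrium: submerged depth d = t ρ_obj/ρ_fluid = 68.49 m × 0.9048/1.028 = 60.28 m.
Freeboard = t − d = 68.49 m − 60.28 m = 8.21 m.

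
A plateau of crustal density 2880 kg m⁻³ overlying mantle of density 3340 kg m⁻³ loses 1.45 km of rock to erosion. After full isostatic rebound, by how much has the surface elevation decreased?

Rebound u = e ρ_c/ρ_m = 1.45 km × 2880/3340 = 1.25 km.
Net surface drop = e − u = 1.45 km − 1.25 km = e (ρ_m − ρ_c)/ρ_m = 0.2 km.

0.2 km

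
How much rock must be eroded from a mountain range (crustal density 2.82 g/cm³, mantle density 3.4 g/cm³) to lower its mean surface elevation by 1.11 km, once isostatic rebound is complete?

Net drop Δ = e − u = e − e ρ_c/ρ_m = e (ρ_m − ρ_c)/ρ_m.
e = Δ ρ_m/(ρ_m − ρ_c) = 1.11 km × 3.4/0.58 = 6.51 km.

6.51 km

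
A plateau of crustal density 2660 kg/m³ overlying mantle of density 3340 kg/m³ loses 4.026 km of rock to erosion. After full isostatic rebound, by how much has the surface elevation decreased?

0.82 km

Rebound u = e ρ_c/ρ_m = 4.026 km × 2660/3340 = 3.206 km.
Net surface drop = e − u = 4.026 km − 3.206 km = e (ρ_m − ρ_c)/ρ_m = 0.82 km.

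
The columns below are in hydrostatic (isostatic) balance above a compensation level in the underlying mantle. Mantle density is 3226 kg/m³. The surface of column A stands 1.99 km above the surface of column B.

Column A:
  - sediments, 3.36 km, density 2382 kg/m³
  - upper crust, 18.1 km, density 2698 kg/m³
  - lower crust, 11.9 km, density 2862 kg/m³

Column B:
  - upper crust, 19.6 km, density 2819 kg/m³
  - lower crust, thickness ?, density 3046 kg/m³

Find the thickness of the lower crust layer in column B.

Take the compensation level at the base of the deeper column (depth z_c below the surface of column A) and equate Σ ρ_i t_i down to z_c; mantle fills any gap and the z_c terms cancel.
Column A: 3.36×2382 + 18.1×2698 + 11.9×2862 + (z_c − 33.36)×3226
Column B: 1.99×0 + 19.6×2819 + x×3046 + (z_c − 1.99 − 19.6 − x)×3226
The z_c×3226 term appears on both sides and cancels. Collect the known terms of each column as K = Σ(ρt)_known − 3226 × (depth of known layers): K_A = 90895.12 − 3226×33.36 = −16724.24; K_B = 55252.4 − 3226×(1.99 + 19.6) = −14396.94.
Balance: K_A = K_B − x×(3226 − 3046), so x = (K_B − K_A)/(3226 − 3046) = 2327.3/180 = 12.9 km.

12.9 km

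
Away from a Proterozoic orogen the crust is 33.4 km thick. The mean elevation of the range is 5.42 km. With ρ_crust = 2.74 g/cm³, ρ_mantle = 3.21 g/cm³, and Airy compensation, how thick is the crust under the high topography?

Root depth r = h ρ_c / (ρ_m − ρ_c) = 5.42 km × 2.74 / 0.47 = 31.6 km.
Total thickness = T + h + r = 33.4 km + 5.42 km + 31.6 km = 70.4 km.

70.4 km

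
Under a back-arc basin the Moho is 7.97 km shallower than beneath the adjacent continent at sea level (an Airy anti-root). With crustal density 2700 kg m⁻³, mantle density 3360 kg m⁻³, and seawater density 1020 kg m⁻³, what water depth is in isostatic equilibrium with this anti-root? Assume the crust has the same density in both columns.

3.13 km

Replacing a thickness d of crust by seawater at the top must be balanced by replacing crust with mantle at the base: d (ρ_c − ρ_w) = a (ρ_m − ρ_c).
d = a (ρ_m − ρ_c)/(ρ_c − ρ_w) = 7.97 km × 660/1680 = 3.13 km.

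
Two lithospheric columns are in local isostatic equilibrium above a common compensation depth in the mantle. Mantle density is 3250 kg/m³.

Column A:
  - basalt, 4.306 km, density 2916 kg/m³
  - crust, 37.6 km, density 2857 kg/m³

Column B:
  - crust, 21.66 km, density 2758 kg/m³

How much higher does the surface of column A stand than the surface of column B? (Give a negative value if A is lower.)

For any compensation level in the mantle, the mantle terms cancel and isostasy reduces to e = (Σt_A − Σt_B) − (Σ(ρt)_A − Σ(ρt)_B) / ρ_m.
Σt_A = 41.906 km; Σt_B = 21.66 km; Σ(ρt)_A = 119979.496; Σ(ρt)_B = 59738.28 (in km·kg/m³).
e = (41.906 − 21.66) − (119979.496 − 59738.28) / 3250 = 1.71 km.

1.71 km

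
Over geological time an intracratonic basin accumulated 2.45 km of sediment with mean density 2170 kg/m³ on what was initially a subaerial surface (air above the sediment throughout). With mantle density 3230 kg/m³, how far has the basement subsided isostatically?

Subaerial load: s = t ρ_sed / ρ_m = 2.45 km × 2170/3230 = 1.65 km.

1.65 km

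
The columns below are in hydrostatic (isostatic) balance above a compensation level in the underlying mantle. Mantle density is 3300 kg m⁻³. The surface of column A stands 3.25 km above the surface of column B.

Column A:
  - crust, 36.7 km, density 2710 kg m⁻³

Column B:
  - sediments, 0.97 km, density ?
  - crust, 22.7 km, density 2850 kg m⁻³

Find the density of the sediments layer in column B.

2560 kg m⁻³

Take the compensation level at the base of the deeper column (depth z_c below the surface of column A) and equate Σ ρ_i t_i down to z_c; mantle fills any gap and the z_c terms cancel.
Column A: 36.7×2710 + (z_c − 36.7)×3300
Column B: 3.25×0 + 0.97×ρ + 22.7×2850 + (z_c − 3.25 − 23.67)×3300
The z_c×3300 term appears on both sides and cancels. Collect the known terms of each column as K = Σ(ρt)_known − 3300 × (depth of known layers): K_A = 99457 − 3300×36.7 = −21653; K_B = 64695 − 3300×(3.25 + 23.67) = −24141.
Balance: K_A = K_B + 0.97×ρ, so ρ = (K_A − K_B)/0.97 = 2488/0.97 = 2560 kg m⁻³.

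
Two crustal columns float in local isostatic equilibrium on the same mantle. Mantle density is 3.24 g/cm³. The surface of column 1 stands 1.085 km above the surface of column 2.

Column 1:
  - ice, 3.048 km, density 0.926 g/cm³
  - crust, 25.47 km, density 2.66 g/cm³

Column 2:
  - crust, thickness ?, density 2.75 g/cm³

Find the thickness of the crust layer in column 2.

Take the compensation level at the base of the deeper column (depth z_c below the surface of column 1) and equate Σ ρ_i t_i down to z_c; mantle fills any gap and the z_c terms cancel.
Column 1: 3.048×0.926 + 25.47×2.66 + (z_c − 28.518)×3.24
Column 2: 1.085×0 + x×2.75 + (z_c − 1.085 − 0 − x)×3.24
The z_c×3.24 term appears on both sides and cancels. Collect the known terms of each column as K = Σ(ρt)_known − 3.24 × (depth of known layers): K_1 = 70.572648 − 3.24×28.518 = −21.825672; K_2 = 0 − 3.24×(1.085 + 0) = −3.5154.
Balance: K_1 = K_2 − x×(3.24 − 2.75), so x = (K_2 − K_1)/(3.24 − 2.75) = 18.3103/0.49 = 37.4 km.

37.4 km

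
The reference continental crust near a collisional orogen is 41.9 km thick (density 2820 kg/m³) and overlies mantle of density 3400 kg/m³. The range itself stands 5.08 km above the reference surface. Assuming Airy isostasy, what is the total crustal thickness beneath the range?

Root depth r = h ρ_c / (ρ_m − ρ_c) = 5.08 km × 2820 / 580 = 24.7 km.
Total thickness = T + h + r = 41.9 km + 5.08 km + 24.7 km = 71.7 km.

71.7 km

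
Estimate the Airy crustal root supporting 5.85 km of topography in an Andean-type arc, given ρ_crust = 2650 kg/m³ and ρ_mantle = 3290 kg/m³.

24.2 km

Isostatic balance requires: the weight of the topography is balanced by the buoyancy of the root, ρ_c h = (ρ_m − ρ_c) r.
r = h · ρ_c / (ρ_m − ρ_c) = 5.85 km × 2650 / (3290 − 2650) = 24.2 km.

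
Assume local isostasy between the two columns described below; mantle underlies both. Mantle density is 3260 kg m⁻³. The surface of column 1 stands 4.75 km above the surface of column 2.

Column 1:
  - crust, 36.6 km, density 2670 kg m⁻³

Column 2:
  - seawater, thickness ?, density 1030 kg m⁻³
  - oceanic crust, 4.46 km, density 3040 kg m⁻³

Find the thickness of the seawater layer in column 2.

2.3 km

Take the compensation level at the base of the deeper column (depth z_c below the surface of column 1) and equate Σ ρ_i t_i down to z_c; mantle fills any gap and the z_c terms cancel.
Column 1: 36.6×2670 + (z_c − 36.6)×3260
Column 2: 4.75×0 + x×1030 + 4.46×3040 + (z_c − 4.75 − 4.46 − x)×3260
The z_c×3260 term appears on both sides and cancels. Collect the known terms of each column as K = Σ(ρt)_known − 3260 × (depth of known layers): K_1 = 97722 − 3260×36.6 = −21594; K_2 = 13558.4 − 3260×(4.75 + 4.46) = −16466.2.
Balance: K_1 = K_2 − x×(3260 − 1030), so x = (K_2 − K_1)/(3260 − 1030) = 5127.8/2230 = 2.3 km.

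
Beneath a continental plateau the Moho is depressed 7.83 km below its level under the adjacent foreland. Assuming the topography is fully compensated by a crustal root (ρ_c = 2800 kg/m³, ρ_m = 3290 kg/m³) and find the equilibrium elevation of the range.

1.37 km

Balancing pressure at the compensation depth: ρ_c h = (ρ_m − ρ_c) r.
h = r (ρ_m − ρ_c) / ρ_c = 7.83 km × (3290 − 2800) / 2800 = 1.37 km.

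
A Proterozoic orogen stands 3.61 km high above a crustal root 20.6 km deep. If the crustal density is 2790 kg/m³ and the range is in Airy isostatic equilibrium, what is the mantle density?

3280 kg/m³

Airy balance: ρ_c h = (ρ_m − ρ_c) r → ρ_m = ρ_c (1 + h/r).
ρ_m = 2790 × (1 + 3.61 km/20.6 km) = 3280 kg/m³.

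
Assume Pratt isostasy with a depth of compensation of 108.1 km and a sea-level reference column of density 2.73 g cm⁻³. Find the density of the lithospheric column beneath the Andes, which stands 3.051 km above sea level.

Pratt balance: ρ_ref D = ρ (D + h).
ρ = ρ_ref D/(D + h) = 2.73 × 108.1 km/(108.1 km + 3.051 km) = 2.66 g cm⁻³.

2.66 g cm⁻³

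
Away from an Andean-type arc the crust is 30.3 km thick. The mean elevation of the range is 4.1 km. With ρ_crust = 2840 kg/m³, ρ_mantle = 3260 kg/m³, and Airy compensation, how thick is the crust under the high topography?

62.1 km

Root depth r = h ρ_c / (ρ_m − ρ_c) = 4.1 km × 2840 / 420 = 27.72 km.
Total thickness = T + h + r = 30.3 km + 4.1 km + 27.72 km = 62.1 km.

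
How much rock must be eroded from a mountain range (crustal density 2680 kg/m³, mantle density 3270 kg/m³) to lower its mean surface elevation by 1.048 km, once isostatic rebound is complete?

5.81 km

Net drop Δ = e − u = e − e ρ_c/ρ_m = e (ρ_m − ρ_c)/ρ_m.
e = Δ ρ_m/(ρ_m − ρ_c) = 1.048 km × 3270/590 = 5.81 km.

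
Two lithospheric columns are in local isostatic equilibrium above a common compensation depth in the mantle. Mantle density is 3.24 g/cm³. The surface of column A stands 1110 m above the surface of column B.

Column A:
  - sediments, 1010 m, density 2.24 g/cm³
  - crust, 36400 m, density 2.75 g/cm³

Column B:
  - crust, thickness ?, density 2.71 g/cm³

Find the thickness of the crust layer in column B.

Take the compensation level at the base of the deeper column (depth z_c below the surface of column A) and equate Σ ρ_i t_i down to z_c; mantle fills any gap and the z_c terms cancel.
Column A: 1010×2.24 + 36400×2.75 + (z_c − 37410)×3.24
Column B: 1110×0 + x×2.71 + (z_c − 1110 − 0 − x)×3.24
The z_c×3.24 term appears on both sides and cancels. Collect the known terms of each column as K = Σ(ρt)_known − 3.24 × (depth of known layers): K_A = 102362.4 − 3.24×37410 = −18846; K_B = 0 − 3.24×(1110 + 0) = −3596.4.
Balance: K_A = K_B − x×(3.24 − 2.71), so x = (K_B − K_A)/(3.24 − 2.71) = 15249.6/0.53 = 28800 m.

28800 m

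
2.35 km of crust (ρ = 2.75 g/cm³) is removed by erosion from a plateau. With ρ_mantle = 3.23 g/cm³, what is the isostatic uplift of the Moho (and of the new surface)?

Unloading: uplift u = e ρ_c/ρ_m = 2.35 km × 2.75/3.23 = 2 km.

2 km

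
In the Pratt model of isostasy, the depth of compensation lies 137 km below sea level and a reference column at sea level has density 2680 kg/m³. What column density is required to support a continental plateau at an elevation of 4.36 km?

2600 kg/m³

Pratt balance: ρ_ref D = ρ (D + h).
ρ = ρ_ref D/(D + h) = 2680 × 137 km/(137 km + 4.36 km) = 2600 kg/m³.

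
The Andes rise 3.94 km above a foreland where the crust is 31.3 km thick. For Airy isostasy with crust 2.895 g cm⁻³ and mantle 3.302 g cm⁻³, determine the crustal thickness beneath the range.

Root depth r = h ρ_c / (ρ_m − ρ_c) = 3.94 km × 2.895 / 0.407 = 28.03 km.
Total thickness = T + h + r = 31.3 km + 3.94 km + 28.03 km = 63.3 km.

63.3 km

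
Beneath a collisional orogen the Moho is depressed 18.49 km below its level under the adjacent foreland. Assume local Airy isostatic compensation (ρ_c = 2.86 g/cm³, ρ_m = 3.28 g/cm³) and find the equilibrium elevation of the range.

2.72 km

In Airy isostatic equilibrium: ρ_c h = (ρ_m − ρ_c) r.
h = r (ρ_m − ρ_c) / ρ_c = 18.49 km × (3.28 − 2.86) / 2.86 = 2.72 km.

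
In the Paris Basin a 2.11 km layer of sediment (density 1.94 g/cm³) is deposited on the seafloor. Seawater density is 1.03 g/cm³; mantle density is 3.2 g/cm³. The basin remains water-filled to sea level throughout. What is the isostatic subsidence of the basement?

Submarine loading: the sediment displaces seawater, and the subsidence is in turn flooded, so s (ρ_m − ρ_w) = t (ρ_sed − ρ_w).
s = 2.11 km × (1.94 − 1.03) / (3.2 − 1.03) = 0.885 km.

0.885 km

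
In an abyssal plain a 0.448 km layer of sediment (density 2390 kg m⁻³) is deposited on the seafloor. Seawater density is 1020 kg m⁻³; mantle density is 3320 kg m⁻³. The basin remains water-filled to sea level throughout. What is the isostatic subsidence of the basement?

Submarine loading: the sediment displaces seawater, and the subsidence is in turn flooded, so s (ρ_m − ρ_w) = t (ρ_sed − ρ_w).
s = 0.448 km × (2390 − 1020) / (3320 − 1020) = 0.267 km.

0.267 km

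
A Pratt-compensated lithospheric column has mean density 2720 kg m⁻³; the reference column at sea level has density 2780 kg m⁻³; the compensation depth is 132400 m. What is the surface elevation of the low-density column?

2920 m

ρ_ref D = ρ (D + h) → h = D (ρ_ref − ρ)/ρ.
h = 132400 m × (2780 − 2720)/2720 = 2920 m.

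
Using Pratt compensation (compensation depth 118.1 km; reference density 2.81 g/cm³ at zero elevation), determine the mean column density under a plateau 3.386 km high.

Pratt balance: ρ_ref D = ρ (D + h).
ρ = ρ_ref D/(D + h) = 2.81 × 118.1 km/(118.1 km + 3.386 km) = 2.73 g/cm³.

2.73 g/cm³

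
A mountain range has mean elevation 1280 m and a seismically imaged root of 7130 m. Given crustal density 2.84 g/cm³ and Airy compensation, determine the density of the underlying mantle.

Airy balance: ρ_c h = (ρ_m − ρ_c) r → ρ_m = ρ_c (1 + h/r).
ρ_m = 2.84 × (1 + 1280 m/7130 m) = 3.35 g/cm³.

3.35 g/cm³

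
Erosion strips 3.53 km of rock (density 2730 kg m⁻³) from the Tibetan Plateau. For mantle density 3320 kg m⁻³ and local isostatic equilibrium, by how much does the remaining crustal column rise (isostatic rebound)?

2.9 km

Unloading: uplift u = e ρ_c/ρ_m = 3.53 km × 2730/3320 = 2.9 km.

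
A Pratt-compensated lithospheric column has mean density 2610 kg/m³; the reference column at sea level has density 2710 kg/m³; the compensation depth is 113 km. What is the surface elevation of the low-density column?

ρ_ref D = ρ (D + h) → h = D (ρ_ref − ρ)/ρ.
h = 113 km × (2710 − 2610)/2610 = 4.33 km.

4.33 km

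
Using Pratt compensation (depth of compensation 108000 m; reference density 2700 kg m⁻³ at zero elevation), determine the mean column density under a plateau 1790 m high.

2660 kg m⁻³

Pratt balance: ρ_ref D = ρ (D + h).
ρ = ρ_ref D/(D + h) = 2700 × 108000 m/(108000 m + 1790 m) = 2660 kg m⁻³.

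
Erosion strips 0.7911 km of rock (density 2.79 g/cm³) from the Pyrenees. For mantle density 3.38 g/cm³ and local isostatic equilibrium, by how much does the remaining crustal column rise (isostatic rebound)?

Unloading: uplift u = e ρ_c/ρ_m = 0.7911 km × 2.79/3.38 = 0.653 km.

0.653 km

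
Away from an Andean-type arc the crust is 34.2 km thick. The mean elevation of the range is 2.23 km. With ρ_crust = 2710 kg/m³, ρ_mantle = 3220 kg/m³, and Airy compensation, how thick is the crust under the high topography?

Root depth r = h ρ_c / (ρ_m − ρ_c) = 2.23 km × 2710 / 510 = 11.85 km.
Total thickness = T + h + r = 34.2 km + 2.23 km + 11.85 km = 48.3 km.

48.3 km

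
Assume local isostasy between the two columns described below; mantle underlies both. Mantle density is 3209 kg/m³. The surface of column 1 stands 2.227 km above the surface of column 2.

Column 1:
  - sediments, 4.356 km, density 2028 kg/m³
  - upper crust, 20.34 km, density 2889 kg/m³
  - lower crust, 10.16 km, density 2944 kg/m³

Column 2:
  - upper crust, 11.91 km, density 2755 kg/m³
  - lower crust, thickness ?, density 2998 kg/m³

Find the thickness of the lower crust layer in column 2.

8.49 km

Take the compensation level at the base of the deeper column (depth z_c below the surface of column 1) and equate Σ ρ_i t_i down to z_c; mantle fills any gap and the z_c terms cancel.
Column 1: 4.356×2028 + 20.34×2889 + 10.16×2944 + (z_c − 34.856)×3209
Column 2: 2.227×0 + 11.91×2755 + x×2998 + (z_c − 2.227 − 11.91 − x)×3209
The z_c×3209 term appears on both sides and cancels. Collect the known terms of each column as K = Σ(ρt)_known − 3209 × (depth of known layers): K_1 = 97507.268 − 3209×34.856 = −14345.636; K_2 = 32812.05 − 3209×(2.227 + 11.91) = −12553.583.
Balance: K_1 = K_2 − x×(3209 − 2998), so x = (K_2 − K_1)/(3209 − 2998) = 1792.05/211 = 8.49 km.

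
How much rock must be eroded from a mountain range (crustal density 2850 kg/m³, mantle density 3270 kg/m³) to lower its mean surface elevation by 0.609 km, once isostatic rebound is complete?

4.74 km

Net drop Δ = e − u = e − e ρ_c/ρ_m = e (ρ_m − ρ_c)/ρ_m.
e = Δ ρ_m/(ρ_m − ρ_c) = 0.609 km × 3270/420 = 4.74 km.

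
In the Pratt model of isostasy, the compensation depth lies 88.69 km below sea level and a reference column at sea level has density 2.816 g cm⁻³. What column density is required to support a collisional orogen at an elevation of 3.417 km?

Pratt balance: ρ_ref D = ρ (D + h).
ρ = ρ_ref D/(D + h) = 2.816 × 88.69 km/(88.69 km + 3.417 km) = 2.71 g cm⁻³.

2.71 g cm⁻³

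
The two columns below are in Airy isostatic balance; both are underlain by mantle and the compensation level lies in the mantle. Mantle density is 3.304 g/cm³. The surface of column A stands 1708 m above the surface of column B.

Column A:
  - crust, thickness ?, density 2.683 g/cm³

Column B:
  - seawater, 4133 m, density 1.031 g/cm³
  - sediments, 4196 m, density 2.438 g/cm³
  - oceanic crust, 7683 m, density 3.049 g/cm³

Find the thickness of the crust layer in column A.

Take the compensation level at the base of the deeper column (depth z_c below the surface of column A) and equate Σ ρ_i t_i down to z_c; mantle fills any gap and the z_c terms cancel.
Column A: x×2.683 + (z_c − 0 − x)×3.304
Column B: 1708×0 + 4133×1.031 + 4196×2.438 + 7683×3.049 + (z_c − 1708 − 16012)×3.304
The z_c×3.304 term appears on both sides and cancels. Collect the known terms of each column as K = Σ(ρt)_known − 3.304 × (depth of known layers): K_A = 0 − 3.304×0 = 0; K_B = 37916.438 − 3.304×(1708 + 16012) = −20630.442.
Balance: K_A − x×(3.304 − 2.683) = K_B, so x = (K_A − K_B)/(3.304 − 2.683) = 20630.4/0.621 = 33200 m.

33200 m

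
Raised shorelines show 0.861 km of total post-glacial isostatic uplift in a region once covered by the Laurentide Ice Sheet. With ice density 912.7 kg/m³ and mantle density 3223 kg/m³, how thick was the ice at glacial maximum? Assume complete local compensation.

u = t ρ_ice/ρ_m → t = u ρ_m/ρ_ice = 0.861 km × 3223/912.7 = 3.04 km.

3.04 km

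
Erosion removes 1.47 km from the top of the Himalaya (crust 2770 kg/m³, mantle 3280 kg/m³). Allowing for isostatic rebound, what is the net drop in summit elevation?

0.229 km

Rebound u = e ρ_c/ρ_m = 1.47 km × 2770/3280 = 1.241 km.
Net surface drop = e − u = 1.47 km − 1.241 km = e (ρ_m − ρ_c)/ρ_m = 0.229 km.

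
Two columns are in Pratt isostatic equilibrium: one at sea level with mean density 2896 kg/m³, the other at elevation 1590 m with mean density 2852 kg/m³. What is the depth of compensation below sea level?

103000 m

ρ_ref D = ρ (D + h) → D (ρ_ref − ρ) = ρ h.
D = ρ h/(ρ_ref − ρ) = 2852 × 1590 m/(2896 − 2852) = 103000 m.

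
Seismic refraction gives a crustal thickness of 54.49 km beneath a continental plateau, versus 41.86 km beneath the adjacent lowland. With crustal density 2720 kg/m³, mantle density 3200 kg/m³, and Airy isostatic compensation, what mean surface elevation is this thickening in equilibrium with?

Excess crust Δ = 54.49 km − 41.86 km = 12.63 km, split between elevation h and root r with h + r = Δ.
Airy balance ρ_c h = (ρ_m − ρ_c) r gives r = h ρ_c/(ρ_m − ρ_c), so h (1 + ρ_c/(ρ_m − ρ_c)) = Δ, i.e. h = Δ (ρ_m − ρ_c)/ρ_m.
h = 12.63 km × 480/3200 = 1.89 km.

1.89 km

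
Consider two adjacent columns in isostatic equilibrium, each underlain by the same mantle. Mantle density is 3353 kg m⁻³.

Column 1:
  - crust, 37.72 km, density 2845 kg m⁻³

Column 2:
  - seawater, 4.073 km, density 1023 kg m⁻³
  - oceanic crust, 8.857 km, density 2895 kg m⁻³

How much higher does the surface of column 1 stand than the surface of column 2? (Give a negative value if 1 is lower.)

1.67 km

For any compensation level in the mantle, the mantle terms cancel and isostasy reduces to e = (Σt_1 − Σt_2) − (Σ(ρt)_1 − Σ(ρt)_2) / ρ_m.
Σt_1 = 37.72 km; Σt_2 = 12.93 km; Σ(ρt)_1 = 107313.4; Σ(ρt)_2 = 29807.694 (in km·kg m⁻³).
e = (37.72 − 12.93) − (107313.4 − 29807.694) / 3353 = 1.67 km.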